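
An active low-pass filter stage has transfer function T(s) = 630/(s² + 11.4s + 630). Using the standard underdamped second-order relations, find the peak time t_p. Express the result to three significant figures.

t_p ≈ 0.129 s

Matching coefficients with s² + 2ζω_n s + ω_n² gives ω_n² = 630 ⇒ ω_n = 25.1 rad/s, and ζ = 11.4/(2ω_n) = 0.227.
The damped frequency ω_d = ω_n√(1−ζ²) = 24.4 rad/s. Then t_p = π/ω_d = 0.129 s.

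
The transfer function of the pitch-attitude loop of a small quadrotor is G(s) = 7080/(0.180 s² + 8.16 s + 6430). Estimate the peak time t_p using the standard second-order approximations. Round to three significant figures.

Dividing through by 0.180: denominator becomes s² + 45.33 s + 35720.
So ω_n = √35720 = 189 rad/s and ζ = 45.33/(2·189) = 0.120.
The damped frequency ω_d = ω_n√(1−ζ²) = 188 rad/s. t_p = π/ω_d = 0.0167 s.

t_p ≈ 0.0167 s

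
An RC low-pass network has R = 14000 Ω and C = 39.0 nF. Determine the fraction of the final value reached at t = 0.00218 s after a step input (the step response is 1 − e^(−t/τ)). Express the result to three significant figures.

y/y_∞ ≈ 0.982

τ = RC = 14000 × 39.0 nF = 0.000546 s.
y(t)/y_∞ = 1 − e^(−t/τ) = 1 − e^(−0.00218/0.000546) = 1 − e^(−3.99) = 0.982.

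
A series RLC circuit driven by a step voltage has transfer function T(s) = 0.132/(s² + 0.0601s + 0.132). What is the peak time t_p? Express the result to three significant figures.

t_p ≈ 8.68 s

Matching coefficients with s² + 2ζω_n s + ω_n² gives ω_n² = 0.132 ⇒ ω_n = 0.363 rad/s, and ζ = 0.0601/(2ω_n) = 0.0827.
The damped frequency ω_d = ω_n√(1−ζ²) = 0.362 rad/s. Then t_p = π/ω_d = 8.68 s.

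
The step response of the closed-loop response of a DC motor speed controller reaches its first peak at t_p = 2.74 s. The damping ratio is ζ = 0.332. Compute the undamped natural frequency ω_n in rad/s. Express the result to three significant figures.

ω_n ≈ 1.22 rad/s

Peak time t_p = π/ω_d, so ω_d = π/t_p = π/2.74 = 1.15 rad/s.
ω_n = ω_d/√(1−ζ²) = 1.15/√0.890 = 1.22 rad/s.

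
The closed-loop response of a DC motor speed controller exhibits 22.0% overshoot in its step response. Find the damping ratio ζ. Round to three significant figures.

From %OS = 100·exp(−πζ/√(1−ζ²)), invert to get ζ = −ln(OS)/√(π² + ln²(OS)) with OS = 0.220.
−ln 0.220 = 1.514, so ζ = 1.514/√(π² + 2.293) = 0.434.

ζ ≈ 0.434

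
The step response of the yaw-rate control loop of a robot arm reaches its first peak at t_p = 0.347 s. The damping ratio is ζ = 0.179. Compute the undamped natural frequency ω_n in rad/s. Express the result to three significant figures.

ω_n ≈ 9.20 rad/s

Peak time t_p = π/ω_d, so ω_d = π/t_p = π/0.347 = 9.05 rad/s.
ω_n = ω_d/√(1−ζ²) = 9.05/√0.968 = 9.20 rad/s.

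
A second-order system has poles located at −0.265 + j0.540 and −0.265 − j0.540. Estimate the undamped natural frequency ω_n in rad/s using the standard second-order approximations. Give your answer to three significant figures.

ω_n ≈ 0.602 rad/s

With σ = 0.265, ω_d = 0.540: ω_n = √(σ²+ω_d²) = 0.602 rad/s, ζ = σ/ω_n = 0.441.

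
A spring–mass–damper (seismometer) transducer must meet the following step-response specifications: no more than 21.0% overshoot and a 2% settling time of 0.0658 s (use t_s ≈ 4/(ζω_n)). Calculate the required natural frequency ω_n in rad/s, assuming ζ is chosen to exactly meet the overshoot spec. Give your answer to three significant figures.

From %OS = 100·exp(−πζ/√(1−ζ²)), invert to get ζ = −ln(OS)/√(π² + ln²(OS)) with OS = 0.210.
−ln 0.210 = 1.561, so ζ = 1.561/√(π² + 2.436) = 0.445.
Then ω_n = 4/(ζ t_s) = 4/(0.445 × 0.0658) = 137 rad/s.

ω_n ≈ 137 rad/s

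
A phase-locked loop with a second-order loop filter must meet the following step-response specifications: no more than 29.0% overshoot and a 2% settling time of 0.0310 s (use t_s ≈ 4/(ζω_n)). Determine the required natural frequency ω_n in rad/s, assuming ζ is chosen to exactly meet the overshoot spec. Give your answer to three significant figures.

From %OS = 100·exp(−πζ/√(1−ζ²)), invert to get ζ = −ln(OS)/√(π² + ln²(OS)) with OS = 0.290.
−ln 0.290 = 1.238, so ζ = 1.238/√(π² + 1.532) = 0.367.
Then ω_n = 4/(ζ t_s) = 4/(0.367 × 0.0310) = 352 rad/s.

ω_n ≈ 352 rad/s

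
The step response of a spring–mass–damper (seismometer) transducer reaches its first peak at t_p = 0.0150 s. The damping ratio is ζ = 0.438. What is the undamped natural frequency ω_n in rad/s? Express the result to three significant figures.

ω_n ≈ 233 rad/s

Peak time t_p = π/ω_d, so ω_d = π/t_p = π/0.0150 = 209 rad/s.
ω_n = ω_d/√(1−ζ²) = 209/√0.808 = 233 rad/s.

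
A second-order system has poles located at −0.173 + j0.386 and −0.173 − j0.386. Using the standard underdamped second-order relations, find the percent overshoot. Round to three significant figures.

With σ = 0.173, ω_d = 0.386: ω_n = √(σ²+ω_d²) = 0.423 rad/s, ζ = σ/ω_n = 0.409.
%OS = 100 e^{−πζ/√(1−ζ²)} with ζ = 0.409 gives 24.5%.

%OS ≈ 24.5%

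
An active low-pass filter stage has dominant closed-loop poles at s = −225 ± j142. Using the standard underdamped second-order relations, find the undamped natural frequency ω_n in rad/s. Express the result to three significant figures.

|pole| = ω_n = √(225² + 142²) = 266 rad/s; ζ = cos θ = σ/ω_n = 0.846.

ω_n ≈ 266 rad/s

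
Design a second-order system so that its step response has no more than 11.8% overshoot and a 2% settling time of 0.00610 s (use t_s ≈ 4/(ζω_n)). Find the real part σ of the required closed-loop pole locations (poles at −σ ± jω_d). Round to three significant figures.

The settling-time spec alone fixes σ = ζω_n = 4/t_s = 4/0.00610 = 656.
(Overshoot then fixes ζ = 0.562 and hence ω_d = σ·√(1−ζ²)/ζ = 964 rad/s.)

σ ≈ 656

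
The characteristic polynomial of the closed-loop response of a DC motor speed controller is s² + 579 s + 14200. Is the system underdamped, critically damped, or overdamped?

overdamped

a² − 4b = 280000 > 0 (two distinct real roots); the system is overdamped.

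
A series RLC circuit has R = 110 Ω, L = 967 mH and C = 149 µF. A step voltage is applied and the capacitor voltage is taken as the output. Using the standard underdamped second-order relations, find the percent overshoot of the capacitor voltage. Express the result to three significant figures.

For a series RLC circuit (capacitor voltage as output), ω_n = 1/√(LC) = 1/√(967 mH · 149 µF) = 83.3 rad/s.
ζ = (R/2)·√(C/L) = (110/2)·√(149 µF/967 mH) = 0.683.
%OS = 100 e^{−πζ/√(1−ζ²)} with ζ = 0.683 gives 5.31%.

%OS ≈ 5.31%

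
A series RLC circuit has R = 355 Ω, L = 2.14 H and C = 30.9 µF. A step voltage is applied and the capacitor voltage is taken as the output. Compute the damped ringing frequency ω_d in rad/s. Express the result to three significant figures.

ω_d ≈ 90.8 rad/s

For a series RLC circuit (capacitor voltage as output), ω_n = 1/√(LC) = 1/√(2.14 H · 30.9 µF) = 123 rad/s.
ζ = (R/2)·√(C/L) = (355/2)·√(30.9 µF/2.14 H) = 0.674.
The damped frequency ω_d = ω_n√(1−ζ²) = 90.8 rad/s.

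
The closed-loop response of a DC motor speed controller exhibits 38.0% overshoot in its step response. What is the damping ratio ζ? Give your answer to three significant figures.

From %OS = 100·exp(−πζ/√(1−ζ²)), invert to get ζ = −ln(OS)/√(π² + ln²(OS)) with OS = 0.380.
−ln 0.380 = 0.9676, so ζ = 0.9676/√(π² + 0.9362) = 0.294.

ζ ≈ 0.294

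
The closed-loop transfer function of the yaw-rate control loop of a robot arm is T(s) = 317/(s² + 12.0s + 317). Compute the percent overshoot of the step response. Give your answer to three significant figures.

Comparing the denominator to s² + 2ζω_n s + ω_n²: ω_n = √317 = 17.8 rad/s, and 2ζω_n = 12.0 so ζ = 12.0/(2·17.8) = 0.337.
Overshoot: exp(−π·0.337/√(1−0.337²)) = 0.325, i.e. 32.5%.

%OS ≈ 32.5%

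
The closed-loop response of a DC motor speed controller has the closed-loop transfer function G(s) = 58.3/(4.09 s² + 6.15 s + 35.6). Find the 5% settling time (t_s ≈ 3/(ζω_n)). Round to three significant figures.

Dividing through by 4.09: denominator becomes s² + 1.504 s + 8.704.
So ω_n = √8.704 = 2.95 rad/s and ζ = 1.504/(2·2.95) = 0.255.
t_s ≈ 3/(ζω_n) = 3.99 s.

t_s ≈ 3.99 s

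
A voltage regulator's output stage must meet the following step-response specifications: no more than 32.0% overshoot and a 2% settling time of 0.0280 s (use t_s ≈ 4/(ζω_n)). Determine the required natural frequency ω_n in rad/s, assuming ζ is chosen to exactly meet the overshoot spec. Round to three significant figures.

From %OS = 100·exp(−πζ/√(1−ζ²)), invert to get ζ = −ln(OS)/√(π² + ln²(OS)) with OS = 0.320.
−ln 0.320 = 1.139, so ζ = 1.139/√(π² + 1.298) = 0.341.
Then ω_n = 4/(ζ t_s) = 4/(0.341 × 0.0280) = 419 rad/s.

ω_n ≈ 419 rad/s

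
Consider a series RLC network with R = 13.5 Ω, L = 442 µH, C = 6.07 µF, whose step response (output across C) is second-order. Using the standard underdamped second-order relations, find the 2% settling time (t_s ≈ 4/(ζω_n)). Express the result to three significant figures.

t_s ≈ 0.000262 s

For a series RLC circuit (capacitor voltage as output), ω_n = 1/√(LC) = 1/√(442 µH · 6.07 µF) = 19300 rad/s.
ζ = (R/2)·√(C/L) = (13.5/2)·√(6.07 µF/442 µH) = 0.791.
t_s ≈ 4/(ζω_n) = 0.000262 s.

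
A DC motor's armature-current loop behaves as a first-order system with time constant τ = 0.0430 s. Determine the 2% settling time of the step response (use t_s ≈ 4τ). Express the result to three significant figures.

t_s ≈ 4τ = 0.172 s.

t_s ≈ 0.172 s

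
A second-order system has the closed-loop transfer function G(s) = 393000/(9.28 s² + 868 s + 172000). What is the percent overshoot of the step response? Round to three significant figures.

%OS ≈ 31.7%

Dividing through by 9.28: denominator becomes s² + 93.53 s + 18530.
So ω_n = √18530 = 136 rad/s and ζ = 93.53/(2·136) = 0.344.
%OS = 100·exp(−πζ/√(1−ζ²)) = 31.7%.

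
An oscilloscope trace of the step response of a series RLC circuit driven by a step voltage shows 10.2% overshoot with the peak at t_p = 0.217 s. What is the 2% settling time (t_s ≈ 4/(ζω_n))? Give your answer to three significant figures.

t_s ≈ 0.380 s

The overshoot fixes ζ = −ln(OS)/√(π²+ln²(OS)) = 0.588.
t_p = π/ω_d ⇒ ω_d = 14.5 rad/s; then ω_n = ω_d/√(1−ζ²) = 17.9 rad/s.
t_s ≈ 4/(ζω_n) = 4/(0.588·17.9) = 0.380 s.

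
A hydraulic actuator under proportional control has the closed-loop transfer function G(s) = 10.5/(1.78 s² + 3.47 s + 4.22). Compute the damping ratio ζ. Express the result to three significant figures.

Dividing through by 1.78: denominator becomes s² + 1.949 s + 2.371.
So ω_n = √2.371 = 1.54 rad/s and ζ = 1.949/(2·1.54) = 0.633.

ζ ≈ 0.633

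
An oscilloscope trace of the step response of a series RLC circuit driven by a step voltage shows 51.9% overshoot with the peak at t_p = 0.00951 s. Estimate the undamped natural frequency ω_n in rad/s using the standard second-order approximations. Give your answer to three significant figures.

ζ from %OS: ζ = |ln 0.519|/√(π²+ln²0.519) = 0.204.
t_p = π/ω_d ⇒ ω_d = 330 rad/s; then ω_n = ω_d/√(1−ζ²) = 337 rad/s.

ω_n ≈ 337 rad/s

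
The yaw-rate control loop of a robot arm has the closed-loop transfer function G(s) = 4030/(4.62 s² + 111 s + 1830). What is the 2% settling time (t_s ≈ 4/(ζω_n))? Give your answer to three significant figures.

Dividing through by 4.62: denominator becomes s² + 24.03 s + 396.1.
So ω_n = √396.1 = 19.9 rad/s and ζ = 24.03/(2·19.9) = 0.604.
t_s ≈ 4/(ζω_n) = 0.333 s.

t_s ≈ 0.333 s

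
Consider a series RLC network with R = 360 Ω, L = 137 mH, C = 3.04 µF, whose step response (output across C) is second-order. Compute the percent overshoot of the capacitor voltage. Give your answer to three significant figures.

For a series RLC circuit (capacitor voltage as output), ω_n = 1/√(LC) = 1/√(137 mH · 3.04 µF) = 1550 rad/s.
ζ = (R/2)·√(C/L) = (360/2)·√(3.04 µF/137 mH) = 0.848.
%OS = 100 e^{−πζ/√(1−ζ²)} with ζ = 0.848 gives 0.657%.

%OS ≈ 0.657%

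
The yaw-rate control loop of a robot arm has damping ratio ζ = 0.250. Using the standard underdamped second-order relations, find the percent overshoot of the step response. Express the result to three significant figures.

For an underdamped second-order system, %OS = 100·exp(−πζ/√(1−ζ²)).
πζ/√(1−ζ²) = π·0.250/√(1−0.0625) = 0.8112, so %OS = 100·e^(−0.8112) = 44.4%.

%OS ≈ 44.4%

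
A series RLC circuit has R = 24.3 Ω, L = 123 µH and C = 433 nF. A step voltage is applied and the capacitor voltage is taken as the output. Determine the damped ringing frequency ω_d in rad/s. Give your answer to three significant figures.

ω_d ≈ 95000 rad/s

For a series RLC circuit (capacitor voltage as output), ω_n = 1/√(LC) = 1/√(123 µH · 433 nF) = 137000 rad/s.
ζ = (R/2)·√(C/L) = (24.3/2)·√(433 nF/123 µH) = 0.721.
ω_d = 137000·√(1 − 0.721²) = 95000 rad/s.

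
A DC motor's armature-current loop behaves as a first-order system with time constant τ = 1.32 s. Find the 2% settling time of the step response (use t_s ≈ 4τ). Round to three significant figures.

t_s ≈ 5.28 s

t_s ≈ 4τ = 5.28 s.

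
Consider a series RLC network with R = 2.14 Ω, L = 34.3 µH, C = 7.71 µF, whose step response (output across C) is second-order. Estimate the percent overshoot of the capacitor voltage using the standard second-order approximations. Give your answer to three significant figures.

%OS ≈ 15.7%

For a series RLC circuit (capacitor voltage as output), ω_n = 1/√(LC) = 1/√(34.3 µH · 7.71 µF) = 61500 rad/s.
ζ = (R/2)·√(C/L) = (2.14/2)·√(7.71 µF/34.3 µH) = 0.507.
%OS = 100·exp(−πζ/√(1−ζ²)) = 15.7%.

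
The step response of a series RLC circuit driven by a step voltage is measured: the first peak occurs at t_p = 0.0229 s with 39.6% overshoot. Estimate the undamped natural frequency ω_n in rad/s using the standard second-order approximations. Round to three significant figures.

The overshoot fixes ζ = −ln(OS)/√(π²+ln²(OS)) = 0.283.
t_p = π/ω_d ⇒ ω_d = 137 rad/s; then ω_n = ω_d/√(1−ζ²) = 143 rad/s.

ω_n ≈ 143 rad/s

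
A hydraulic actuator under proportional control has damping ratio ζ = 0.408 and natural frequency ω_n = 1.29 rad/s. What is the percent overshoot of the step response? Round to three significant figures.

%OS ≈ 24.6%

For an underdamped second-order system, %OS = 100·exp(−πζ/√(1−ζ²)).
πζ/√(1−ζ²) = π·0.408/√(1−0.166) = 1.404, so %OS = 100·e^(−1.404) = 24.6%.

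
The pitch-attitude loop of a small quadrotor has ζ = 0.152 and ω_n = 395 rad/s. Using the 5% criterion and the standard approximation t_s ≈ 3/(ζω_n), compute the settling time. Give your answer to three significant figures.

t_s ≈ 0.0500 s

t_s ≈ 3/(ζω_n) = 3/(0.152 × 395) = 0.0500 s.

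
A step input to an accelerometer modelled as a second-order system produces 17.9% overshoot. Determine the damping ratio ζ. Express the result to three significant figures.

From %OS = 100·exp(−πζ/√(1−ζ²)), invert to get ζ = −ln(OS)/√(π² + ln²(OS)) with OS = 0.179.
−ln 0.179 = 1.720, so ζ = 1.720/√(π² + 2.960) = 0.480.

ζ ≈ 0.480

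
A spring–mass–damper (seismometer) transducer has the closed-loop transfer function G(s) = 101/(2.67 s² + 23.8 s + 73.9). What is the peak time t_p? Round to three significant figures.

Dividing through by 2.67: denominator becomes s² + 8.914 s + 27.68.
So ω_n = √27.68 = 5.26 rad/s and ζ = 8.914/(2·5.26) = 0.847.
ω_d = 5.26·√(1 − 0.847²) = 2.80 rad/s. t_p = π/ω_d = 1.12 s.

t_p ≈ 1.12 s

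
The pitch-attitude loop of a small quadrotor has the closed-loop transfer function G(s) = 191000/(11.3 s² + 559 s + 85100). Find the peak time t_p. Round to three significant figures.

Dividing through by 11.3: denominator becomes s² + 49.47 s + 7531.
So ω_n = √7531 = 86.8 rad/s and ζ = 49.47/(2·86.8) = 0.285.
The damped frequency ω_d = ω_n√(1−ζ²) = 83.2 rad/s. t_p = π/ω_d = 0.0378 s.

t_p ≈ 0.0378 s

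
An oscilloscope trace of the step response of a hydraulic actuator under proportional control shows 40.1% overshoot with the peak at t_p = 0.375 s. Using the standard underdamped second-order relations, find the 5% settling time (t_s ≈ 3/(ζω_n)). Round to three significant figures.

The overshoot fixes ζ = −ln(OS)/√(π²+ln²(OS)) = 0.279.
From t_p = π/ω_d, ω_d = π/0.375 = 8.38 rad/s, so ω_n = ω_d/√(1−ζ²) = 8.72 rad/s.
t_s ≈ 3/(ζω_n) = 3/(0.279·8.72) = 1.23 s.

t_s ≈ 1.23 s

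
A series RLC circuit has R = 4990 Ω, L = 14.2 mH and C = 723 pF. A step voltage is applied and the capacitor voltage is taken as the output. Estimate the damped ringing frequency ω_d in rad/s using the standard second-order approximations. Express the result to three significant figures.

For a series RLC circuit (capacitor voltage as output), ω_n = 1/√(LC) = 1/√(14.2 mH · 723 pF) = 312000 rad/s.
ζ = (R/2)·√(C/L) = (4990/2)·√(723 pF/14.2 mH) = 0.563.
ω_d = 312000·√(1 − 0.563²) = 258000 rad/s.

ω_d ≈ 258000 rad/s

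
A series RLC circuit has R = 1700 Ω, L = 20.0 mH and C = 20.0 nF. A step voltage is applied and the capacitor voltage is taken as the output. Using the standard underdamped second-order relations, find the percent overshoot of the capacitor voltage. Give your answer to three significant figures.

%OS ≈ 0.629%

For a series RLC circuit (capacitor voltage as output), ω_n = 1/√(LC) = 1/√(20.0 mH · 20.0 nF) = 50000 rad/s.
ζ = (R/2)·√(C/L) = (1700/2)·√(20.0 nF/20.0 mH) = 0.850.
%OS = 100·exp(−πζ/√(1−ζ²)) = 0.629%.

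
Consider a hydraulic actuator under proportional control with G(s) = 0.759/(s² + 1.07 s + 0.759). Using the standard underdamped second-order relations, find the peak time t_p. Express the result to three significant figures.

t_p ≈ 4.57 s

Matching coefficients with s² + 2ζω_n s + ω_n² gives ω_n² = 0.759 ⇒ ω_n = 0.871 rad/s, and ζ = 1.07/(2ω_n) = 0.614.
The damped frequency ω_d = ω_n√(1−ζ²) = 0.688 rad/s. Then t_p = π/ω_d = 4.57 s.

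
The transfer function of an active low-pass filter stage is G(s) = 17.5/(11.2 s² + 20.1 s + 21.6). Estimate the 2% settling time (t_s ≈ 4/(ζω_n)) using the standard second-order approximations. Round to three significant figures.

Dividing through by 11.2: denominator becomes s² + 1.795 s + 1.929.
So ω_n = √1.929 = 1.39 rad/s and ζ = 1.795/(2·1.39) = 0.646.
t_s ≈ 4/(ζω_n) = 4.46 s.

t_s ≈ 4.46 s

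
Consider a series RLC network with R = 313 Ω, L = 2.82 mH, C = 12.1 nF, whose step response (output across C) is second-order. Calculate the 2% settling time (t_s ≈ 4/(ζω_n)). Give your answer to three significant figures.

For a series RLC circuit (capacitor voltage as output), ω_n = 1/√(LC) = 1/√(2.82 mH · 12.1 nF) = 171000 rad/s.
ζ = (R/2)·√(C/L) = (313/2)·√(12.1 nF/2.82 mH) = 0.324.
t_s ≈ 4/(ζω_n) = 0.0000721 s.

t_s ≈ 0.0000721 s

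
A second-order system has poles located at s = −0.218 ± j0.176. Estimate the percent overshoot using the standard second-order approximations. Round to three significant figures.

%OS ≈ 2.04%

The poles are at −σ ± jω_d with σ = 0.218 and ω_d = 0.176, so ω_n = √(σ²+ω_d²) = 0.280 rad/s and ζ = σ/ω_n = 0.778.
%OS = 100·exp(−πζ/√(1−ζ²)) = 2.04%.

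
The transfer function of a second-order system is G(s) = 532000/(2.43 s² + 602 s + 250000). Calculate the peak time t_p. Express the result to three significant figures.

t_p ≈ 0.0106 s

Dividing through by 2.43: denominator becomes s² + 247.7 s + 102900.
So ω_n = √102900 = 321 rad/s and ζ = 247.7/(2·321) = 0.386.
ω_d = ω_n√(1−ζ²) = 296 rad/s. t_p = π/ω_d = 0.0106 s.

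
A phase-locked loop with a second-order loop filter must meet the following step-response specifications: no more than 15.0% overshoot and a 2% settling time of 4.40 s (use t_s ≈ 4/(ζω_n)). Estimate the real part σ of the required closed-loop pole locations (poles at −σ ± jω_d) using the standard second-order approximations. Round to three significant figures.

The settling-time spec alone fixes σ = ζω_n = 4/t_s = 4/4.40 = 0.909.
(Overshoot then fixes ζ = 0.517 and hence ω_d = σ·√(1−ζ²)/ζ = 1.51 rad/s.)

σ ≈ 0.909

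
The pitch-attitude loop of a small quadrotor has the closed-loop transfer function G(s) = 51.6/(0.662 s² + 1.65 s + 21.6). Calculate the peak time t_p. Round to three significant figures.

Dividing through by 0.662: denominator becomes s² + 2.492 s + 32.63.
So ω_n = √32.63 = 5.71 rad/s and ζ = 2.492/(2·5.71) = 0.218.
ω_d = 5.71·√(1 − 0.218²) = 5.57 rad/s. t_p = π/ω_d = 0.564 s.

t_p ≈ 0.564 s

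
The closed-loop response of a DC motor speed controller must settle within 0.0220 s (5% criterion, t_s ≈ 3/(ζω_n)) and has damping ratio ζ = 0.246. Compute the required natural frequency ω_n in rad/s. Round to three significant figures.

ω_n ≈ 554 rad/s

Rearranging t_s ≈ 3/(ζω_n) gives ω_n = 3/(ζ·t_s) = 3/(0.246 × 0.0220) = 554 rad/s.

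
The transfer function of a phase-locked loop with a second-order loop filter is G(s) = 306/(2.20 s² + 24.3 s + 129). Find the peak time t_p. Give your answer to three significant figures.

Dividing through by 2.20: denominator becomes s² + 11.05 s + 58.64.
So ω_n = √58.64 = 7.66 rad/s and ζ = 11.05/(2·7.66) = 0.721.
The damped frequency ω_d = ω_n√(1−ζ²) = 5.30 rad/s. t_p = π/ω_d = 0.592 s.

t_p ≈ 0.592 s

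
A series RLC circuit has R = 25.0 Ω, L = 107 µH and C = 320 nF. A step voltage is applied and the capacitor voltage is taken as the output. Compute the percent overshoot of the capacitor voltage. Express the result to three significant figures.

For a series RLC circuit (capacitor voltage as output), ω_n = 1/√(LC) = 1/√(107 µH · 320 nF) = 171000 rad/s.
ζ = (R/2)·√(C/L) = (25.0/2)·√(320 nF/107 µH) = 0.684.
Overshoot: exp(−π·0.684/√(1−0.684²)) = 0.0527, i.e. 5.27%.

%OS ≈ 5.27%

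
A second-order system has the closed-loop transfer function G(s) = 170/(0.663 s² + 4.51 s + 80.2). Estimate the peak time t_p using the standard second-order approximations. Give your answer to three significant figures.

t_p ≈ 0.300 s

Dividing through by 0.663: denominator becomes s² + 6.802 s + 121.0.
So ω_n = √121.0 = 11.0 rad/s and ζ = 6.802/(2·11.0) = 0.309.
ω_d = 11.0·√(1 − 0.309²) = 10.5 rad/s. t_p = π/ω_d = 0.300 s.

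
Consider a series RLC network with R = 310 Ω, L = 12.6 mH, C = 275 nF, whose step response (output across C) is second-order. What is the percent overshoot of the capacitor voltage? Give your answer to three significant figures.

For a series RLC circuit (capacitor voltage as output), ω_n = 1/√(LC) = 1/√(12.6 mH · 275 nF) = 17000 rad/s.
ζ = (R/2)·√(C/L) = (310/2)·√(275 nF/12.6 mH) = 0.724.
Overshoot: exp(−π·0.724/√(1−0.724²)) = 0.0369, i.e. 3.69%.

%OS ≈ 3.69%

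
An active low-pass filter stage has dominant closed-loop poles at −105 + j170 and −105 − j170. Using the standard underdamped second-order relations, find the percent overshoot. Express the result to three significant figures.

With σ = 105, ω_d = 170: ω_n = √(σ²+ω_d²) = 200 rad/s, ζ = σ/ω_n = 0.525.
%OS = 100 e^{−πζ/√(1−ζ²)} with ζ = 0.525 gives 14.4%.

%OS ≈ 14.4%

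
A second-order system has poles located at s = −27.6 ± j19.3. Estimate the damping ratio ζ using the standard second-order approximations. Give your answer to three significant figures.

ζ ≈ 0.820

With σ = 27.6, ω_d = 19.3: ω_n = √(σ²+ω_d²) = 33.7 rad/s, ζ = σ/ω_n = 0.820.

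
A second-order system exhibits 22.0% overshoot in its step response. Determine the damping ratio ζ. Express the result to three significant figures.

ζ = −ln(OS)/√(π² + (ln OS)²). With OS = 0.220, ln OS = −1.514 and ζ = 1.514/3.487 = 0.434.

ζ ≈ 0.434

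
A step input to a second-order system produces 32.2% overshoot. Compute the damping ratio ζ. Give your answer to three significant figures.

ζ = −ln(OS)/√(π² + (ln OS)²). With OS = 0.322, ln OS = −1.133 and ζ = 1.133/3.340 = 0.339.

ζ ≈ 0.339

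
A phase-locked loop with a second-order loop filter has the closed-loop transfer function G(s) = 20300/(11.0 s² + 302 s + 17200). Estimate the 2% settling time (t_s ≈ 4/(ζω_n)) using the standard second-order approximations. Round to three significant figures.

Dividing through by 11.0: denominator becomes s² + 27.45 s + 1564.
So ω_n = √1564 = 39.5 rad/s and ζ = 27.45/(2·39.5) = 0.347.
t_s ≈ 4/(ζω_n) = 0.291 s.

t_s ≈ 0.291 s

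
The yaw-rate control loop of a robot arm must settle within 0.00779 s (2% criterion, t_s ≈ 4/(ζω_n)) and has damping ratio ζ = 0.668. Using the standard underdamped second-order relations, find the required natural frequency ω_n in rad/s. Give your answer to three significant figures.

ω_n ≈ 769 rad/s

Rearranging t_s ≈ 4/(ζω_n) gives ω_n = 4/(ζ·t_s) = 4/(0.668 × 0.00779) = 769 rad/s.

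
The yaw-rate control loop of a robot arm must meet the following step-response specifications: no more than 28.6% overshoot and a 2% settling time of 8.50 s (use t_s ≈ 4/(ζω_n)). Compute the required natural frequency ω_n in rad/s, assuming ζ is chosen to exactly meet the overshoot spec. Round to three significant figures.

Inverting the overshoot relation: ζ = |ln 0.286|/√(π² + ln²0.286) = 0.370.
From t_s ≈ 4/(ζω_n): ω_n = 4/(ζ·t_s) = 4/(0.370·8.50) = 1.27 rad/s.

ω_n ≈ 1.27 rad/s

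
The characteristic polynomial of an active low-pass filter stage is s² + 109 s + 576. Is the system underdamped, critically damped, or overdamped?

a² − 4b = 9600 > 0 (two distinct real roots); the system is overdamped.

overdamped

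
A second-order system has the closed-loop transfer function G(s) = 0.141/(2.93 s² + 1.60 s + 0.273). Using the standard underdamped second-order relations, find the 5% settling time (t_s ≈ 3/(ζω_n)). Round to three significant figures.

t_s ≈ 11.0 s

Dividing through by 2.93: denominator becomes s² + 0.5461 s + 0.09317.
So ω_n = √0.09317 = 0.305 rad/s and ζ = 0.5461/(2·0.305) = 0.894.
t_s ≈ 3/(ζω_n) = 11.0 s.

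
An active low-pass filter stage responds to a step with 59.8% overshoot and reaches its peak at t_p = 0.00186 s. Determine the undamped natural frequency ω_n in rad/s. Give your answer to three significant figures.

ω_n ≈ 1710 rad/s

From the overshoot, ζ = −ln(OS)/√(π²+ln²(OS)) = 0.162.
t_p = π/ω_d ⇒ ω_d = 1690 rad/s; then ω_n = ω_d/√(1−ζ²) = 1710 rad/s.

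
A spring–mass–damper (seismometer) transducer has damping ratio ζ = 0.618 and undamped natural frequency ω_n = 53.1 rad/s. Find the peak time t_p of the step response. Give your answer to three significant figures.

t_p ≈ 0.0753 s

The damped frequency is ω_d = ω_n√(1−ζ²) = 53.1·√(1−0.382) = 41.7 rad/s.
Peak time t_p = π/ω_d = π/41.7 = 0.0753 s.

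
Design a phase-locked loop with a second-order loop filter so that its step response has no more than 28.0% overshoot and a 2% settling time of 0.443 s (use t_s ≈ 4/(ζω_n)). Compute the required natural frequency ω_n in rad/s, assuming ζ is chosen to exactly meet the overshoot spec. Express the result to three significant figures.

ω_n ≈ 24.0 rad/s

Inverting the overshoot relation: ζ = |ln 0.280|/√(π² + ln²0.280) = 0.376.
From t_s ≈ 4/(ζω_n): ω_n = 4/(ζ·t_s) = 4/(0.376·0.443) = 24.0 rad/s.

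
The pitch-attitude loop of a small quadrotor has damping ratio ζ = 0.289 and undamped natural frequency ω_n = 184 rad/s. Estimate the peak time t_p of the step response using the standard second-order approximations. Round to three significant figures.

The damped frequency is ω_d = ω_n√(1−ζ²) = 184·√(1−0.0835) = 176 rad/s.
Peak time t_p = π/ω_d = π/176 = 0.0178 s.

t_p ≈ 0.0178 s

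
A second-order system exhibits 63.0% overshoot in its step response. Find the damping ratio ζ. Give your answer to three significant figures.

ζ ≈ 0.146

From %OS = 100·exp(−πζ/√(1−ζ²)), invert to get ζ = −ln(OS)/√(π² + ln²(OS)) with OS = 0.630.
−ln 0.630 = 0.4620, so ζ = 0.4620/√(π² + 0.2135) = 0.146.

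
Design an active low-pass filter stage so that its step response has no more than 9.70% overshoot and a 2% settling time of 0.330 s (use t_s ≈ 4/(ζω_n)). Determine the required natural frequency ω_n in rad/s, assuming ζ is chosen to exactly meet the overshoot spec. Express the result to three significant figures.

ω_n ≈ 20.3 rad/s

ζ = −ln(OS)/√(π² + (ln OS)²). With OS = 0.0970, ln OS = −2.333 and ζ = 2.333/3.913 = 0.596.
From t_s ≈ 4/(ζω_n): ω_n = 4/(ζ·t_s) = 4/(0.596·0.330) = 20.3 rad/s.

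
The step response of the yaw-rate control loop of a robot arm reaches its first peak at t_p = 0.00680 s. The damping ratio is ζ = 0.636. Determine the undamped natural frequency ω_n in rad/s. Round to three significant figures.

ω_n ≈ 599 rad/s

Peak time t_p = π/ω_d, so ω_d = π/t_p = π/0.00680 = 462 rad/s.
ω_n = ω_d/√(1−ζ²) = 462/√0.596 = 599 rad/s.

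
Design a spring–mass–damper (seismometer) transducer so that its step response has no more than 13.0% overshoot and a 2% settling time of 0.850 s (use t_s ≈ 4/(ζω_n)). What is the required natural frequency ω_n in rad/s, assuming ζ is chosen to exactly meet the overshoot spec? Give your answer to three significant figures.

ω_n ≈ 8.64 rad/s

ζ = −ln(OS)/√(π² + (ln OS)²). With OS = 0.130, ln OS = −2.040 and ζ = 2.040/3.746 = 0.545.
Then ω_n = 4/(ζ t_s) = 4/(0.545 × 0.850) = 8.64 rad/s.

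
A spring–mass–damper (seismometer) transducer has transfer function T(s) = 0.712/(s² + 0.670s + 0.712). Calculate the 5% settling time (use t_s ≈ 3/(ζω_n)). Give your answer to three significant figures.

Matching coefficients with s² + 2ζω_n s + ω_n² gives ω_n² = 0.712 ⇒ ω_n = 0.844 rad/s, and ζ = 0.670/(2ω_n) = 0.397.
t_s ≈ 3/(ζω_n) = 3/(0.397·0.844) = 8.96 s.

t_s ≈ 8.96 s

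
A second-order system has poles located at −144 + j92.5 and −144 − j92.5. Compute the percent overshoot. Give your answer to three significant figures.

%OS ≈ 0.752%

|pole| = ω_n = √(144² + 92.5²) = 171 rad/s; ζ = cos θ = σ/ω_n = 0.841.
%OS = 100·exp(−πζ/√(1−ζ²)) = 0.752%.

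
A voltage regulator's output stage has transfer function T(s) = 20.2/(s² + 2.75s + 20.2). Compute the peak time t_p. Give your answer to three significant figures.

Matching coefficients with s² + 2ζω_n s + ω_n² gives ω_n² = 20.2 ⇒ ω_n = 4.49 rad/s, and ζ = 2.75/(2ω_n) = 0.306.
ω_d = 4.49·√(1 − 0.306²) = 4.28 rad/s. Then t_p = π/ω_d = 0.734 s.

t_p ≈ 0.734 s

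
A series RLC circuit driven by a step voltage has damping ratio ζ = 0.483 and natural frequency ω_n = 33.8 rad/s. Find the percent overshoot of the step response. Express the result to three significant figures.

For an underdamped second-order system, %OS = 100·exp(−πζ/√(1−ζ²)).
πζ/√(1−ζ²) = π·0.483/√(1−0.233) = 1.733, so %OS = 100·e^(−1.733) = 17.7%.

%OS ≈ 17.7%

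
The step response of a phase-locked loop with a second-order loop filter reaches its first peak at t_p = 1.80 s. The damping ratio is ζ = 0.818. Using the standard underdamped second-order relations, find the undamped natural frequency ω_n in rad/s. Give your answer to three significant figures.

Peak time t_p = π/ω_d, so ω_d = π/t_p = π/1.80 = 1.75 rad/s.
ω_n = ω_d/√(1−ζ²) = 1.75/√0.331 = 3.03 rad/s.

ω_n ≈ 3.03 rad/s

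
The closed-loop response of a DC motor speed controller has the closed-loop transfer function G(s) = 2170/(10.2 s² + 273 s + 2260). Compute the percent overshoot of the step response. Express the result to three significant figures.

%OS ≈ 0.158%

Dividing through by 10.2: denominator becomes s² + 26.76 s + 221.6.
So ω_n = √221.6 = 14.9 rad/s and ζ = 26.76/(2·14.9) = 0.899.
%OS = 100 e^{−πζ/√(1−ζ²)} with ζ = 0.899 gives 0.158%.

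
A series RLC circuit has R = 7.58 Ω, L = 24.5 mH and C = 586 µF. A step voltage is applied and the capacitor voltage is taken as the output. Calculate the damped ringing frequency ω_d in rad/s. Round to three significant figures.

For a series RLC circuit (capacitor voltage as output), ω_n = 1/√(LC) = 1/√(24.5 mH · 586 µF) = 264 rad/s.
ζ = (R/2)·√(C/L) = (7.58/2)·√(586 µF/24.5 mH) = 0.586.
The damped frequency ω_d = ω_n√(1−ζ²) = 214 rad/s.

ω_d ≈ 214 rad/s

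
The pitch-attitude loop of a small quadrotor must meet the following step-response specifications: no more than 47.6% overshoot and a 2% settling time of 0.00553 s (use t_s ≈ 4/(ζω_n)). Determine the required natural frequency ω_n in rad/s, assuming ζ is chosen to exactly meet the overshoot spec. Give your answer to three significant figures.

ω_n ≈ 3150 rad/s

From %OS = 100·exp(−πζ/√(1−ζ²)), invert to get ζ = −ln(OS)/√(π² + ln²(OS)) with OS = 0.476.
−ln 0.476 = 0.7423, so ζ = 0.7423/√(π² + 0.5511) = 0.230.
From t_s ≈ 4/(ζω_n): ω_n = 4/(ζ·t_s) = 4/(0.230·0.00553) = 3150 rad/s.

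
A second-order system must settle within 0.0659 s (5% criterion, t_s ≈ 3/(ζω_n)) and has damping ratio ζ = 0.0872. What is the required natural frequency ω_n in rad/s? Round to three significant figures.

Rearranging t_s ≈ 3/(ζω_n) gives ω_n = 3/(ζ·t_s) = 3/(0.0872 × 0.0659) = 522 rad/s.

ω_n ≈ 522 rad/s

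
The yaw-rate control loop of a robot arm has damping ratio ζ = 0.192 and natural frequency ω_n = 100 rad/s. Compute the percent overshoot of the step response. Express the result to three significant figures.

For an underdamped second-order system, %OS = 100·exp(−πζ/√(1−ζ²)).
πζ/√(1−ζ²) = π·0.192/√(1−0.0369) = 0.6146, so %OS = 100·e^(−0.6146) = 54.1%.

%OS ≈ 54.1%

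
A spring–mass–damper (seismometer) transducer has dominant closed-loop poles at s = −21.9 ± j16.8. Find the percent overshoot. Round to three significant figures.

%OS ≈ 1.67%

|pole| = ω_n = √(21.9² + 16.8²) = 27.6 rad/s; ζ = cos θ = σ/ω_n = 0.793.
Overshoot: exp(−π·0.793/√(1−0.793²)) = 0.0167, i.e. 1.67%.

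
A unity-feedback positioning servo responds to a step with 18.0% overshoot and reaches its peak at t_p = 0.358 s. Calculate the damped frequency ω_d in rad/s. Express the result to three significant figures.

t_p = π/ω_d, so ω_d = π/0.358 = 8.78 rad/s.

ω_d ≈ 8.78 rad/s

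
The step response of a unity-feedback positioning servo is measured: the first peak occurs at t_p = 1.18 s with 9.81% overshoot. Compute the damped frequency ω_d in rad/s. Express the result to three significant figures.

t_p = π/ω_d, so ω_d = π/1.18 = 2.66 rad/s.

ω_d ≈ 2.66 rad/s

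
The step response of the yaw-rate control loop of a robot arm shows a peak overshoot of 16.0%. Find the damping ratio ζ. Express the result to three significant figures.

ζ = −ln(OS)/√(π² + (ln OS)²). With OS = 0.160, ln OS = −1.833 and ζ = 1.833/3.637 = 0.504.

ζ ≈ 0.504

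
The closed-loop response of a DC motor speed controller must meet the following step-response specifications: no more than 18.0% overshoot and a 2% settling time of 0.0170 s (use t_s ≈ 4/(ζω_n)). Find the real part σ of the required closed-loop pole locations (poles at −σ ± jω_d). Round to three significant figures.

The settling-time spec alone fixes σ = ζω_n = 4/t_s = 4/0.0170 = 235.
(Overshoot then fixes ζ = 0.479 and hence ω_d = σ·√(1−ζ²)/ζ = 431 rad/s.)

σ ≈ 235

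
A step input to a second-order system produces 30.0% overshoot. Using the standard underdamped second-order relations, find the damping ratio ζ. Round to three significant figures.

Inverting the overshoot relation: ζ = |ln 0.300|/√(π² + ln²0.300) = 0.358.

ζ ≈ 0.358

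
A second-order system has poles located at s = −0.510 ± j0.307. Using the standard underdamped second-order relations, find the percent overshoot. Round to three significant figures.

The poles are at −σ ± jω_d with σ = 0.510 and ω_d = 0.307, so ω_n = √(σ²+ω_d²) = 0.595 rad/s and ζ = σ/ω_n = 0.857.
%OS = 100·exp(−πζ/√(1−ζ²)) = 0.541%.

%OS ≈ 0.541%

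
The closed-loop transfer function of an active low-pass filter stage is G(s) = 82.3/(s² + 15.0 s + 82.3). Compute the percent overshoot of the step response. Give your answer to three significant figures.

%OS ≈ 0.989%

Comparing the denominator to s² + 2ζω_n s + ω_n²: ω_n = √82.3 = 9.07 rad/s, and 2ζω_n = 15.0 so ζ = 15.0/(2·9.07) = 0.827.
%OS = 100 e^{−πζ/√(1−ζ²)} with ζ = 0.827 gives 0.989%.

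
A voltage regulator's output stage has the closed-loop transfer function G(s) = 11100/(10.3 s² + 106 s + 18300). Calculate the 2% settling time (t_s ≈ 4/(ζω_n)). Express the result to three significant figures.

Dividing through by 10.3: denominator becomes s² + 10.29 s + 1777.
So ω_n = √1777 = 42.2 rad/s and ζ = 10.29/(2·42.2) = 0.122.
t_s ≈ 4/(ζω_n) = 0.777 s.

t_s ≈ 0.777 s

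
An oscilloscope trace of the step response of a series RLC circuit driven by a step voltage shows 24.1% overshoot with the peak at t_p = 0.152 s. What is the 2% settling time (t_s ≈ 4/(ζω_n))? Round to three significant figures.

t_s ≈ 0.427 s

From the overshoot, ζ = −ln(OS)/√(π²+ln²(OS)) = 0.413.
From t_p = π/ω_d, ω_d = π/0.152 = 20.7 rad/s, so ω_n = ω_d/√(1−ζ²) = 22.7 rad/s.
t_s ≈ 4/(ζω_n) = 4/(0.413·22.7) = 0.427 s.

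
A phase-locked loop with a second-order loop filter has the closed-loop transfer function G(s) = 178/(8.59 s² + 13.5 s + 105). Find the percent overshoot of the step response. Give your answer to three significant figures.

%OS ≈ 48.5%

Dividing through by 8.59: denominator becomes s² + 1.572 s + 12.22.
So ω_n = √12.22 = 3.50 rad/s and ζ = 1.572/(2·3.50) = 0.225.
%OS = 100 e^{−πζ/√(1−ζ²)} with ζ = 0.225 gives 48.5%.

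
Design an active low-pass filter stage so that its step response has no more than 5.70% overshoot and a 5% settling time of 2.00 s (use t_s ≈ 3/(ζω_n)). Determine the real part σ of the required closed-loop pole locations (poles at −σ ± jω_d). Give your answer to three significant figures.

σ ≈ 1.50

The settling-time spec alone fixes σ = ζω_n = 3/t_s = 3/2.00 = 1.50.
(Overshoot then fixes ζ = 0.674 and hence ω_d = σ·√(1−ζ²)/ζ = 1.64 rad/s.)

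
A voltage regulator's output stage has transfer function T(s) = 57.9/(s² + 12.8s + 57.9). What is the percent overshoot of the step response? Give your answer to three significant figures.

Matching coefficients with s² + 2ζω_n s + ω_n² gives ω_n² = 57.9 ⇒ ω_n = 7.61 rad/s, and ζ = 12.8/(2ω_n) = 0.841.
Overshoot: exp(−π·0.841/√(1−0.841²)) = 0.00756, i.e. 0.756%.

%OS ≈ 0.756%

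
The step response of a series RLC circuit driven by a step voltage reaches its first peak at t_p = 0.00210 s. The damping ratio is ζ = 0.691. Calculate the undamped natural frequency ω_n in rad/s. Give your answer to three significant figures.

Peak time t_p = π/ω_d, so ω_d = π/t_p = π/0.00210 = 1500 rad/s.
ω_n = ω_d/√(1−ζ²) = 1500/√0.523 = 2070 rad/s.

ω_n ≈ 2070 rad/s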